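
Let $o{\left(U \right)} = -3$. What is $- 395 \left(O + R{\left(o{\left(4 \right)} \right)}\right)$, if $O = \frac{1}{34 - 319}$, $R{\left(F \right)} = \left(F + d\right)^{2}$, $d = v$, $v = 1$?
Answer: $- \frac{89981}{57} \approx -1578.6$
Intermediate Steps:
$d = 1$
$R{\left(F \right)} = \left(1 + F\right)^{2}$ ($R{\left(F \right)} = \left(F + 1\right)^{2} = \left(1 + F\right)^{2}$)
$O = - \frac{1}{285}$ ($O = \frac{1}{34 - 319} = \frac{1}{-285} = - \frac{1}{285} \approx -0.0035088$)
$- 395 \left(O + R{\left(o{\left(4 \right)} \right)}\right) = - 395 \left(- \frac{1}{285} + \left(1 - 3\right)^{2}\right) = - 395 \left(- \frac{1}{285} + \left(-2\right)^{2}\right) = - 395 \left(- \frac{1}{285} + 4\right) = \left(-395\right) \frac{1139}{285} = - \frac{89981}{57}$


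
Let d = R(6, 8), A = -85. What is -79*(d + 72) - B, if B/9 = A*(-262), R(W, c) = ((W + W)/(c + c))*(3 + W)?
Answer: -826605/4 ≈ -2.0665e+5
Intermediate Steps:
R(W, c) = W*(3 + W)/c (R(W, c) = ((2*W)/((2*c)))*(3 + W) = ((2*W)*(1/(2*c)))*(3 + W) = (W/c)*(3 + W) = W*(3 + W)/c)
d = 27/4 (d = 6*(3 + 6)/8 = 6*(⅛)*9 = 27/4 ≈ 6.7500)
B = 200430 (B = 9*(-85*(-262)) = 9*22270 = 200430)
-79*(d + 72) - B = -79*(27/4 + 72) - 1*200430 = -79*315/4 - 200430 = -24885/4 - 200430 = -826605/4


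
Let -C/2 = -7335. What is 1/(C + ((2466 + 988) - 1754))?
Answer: 1/16370 ≈ 6.1087e-5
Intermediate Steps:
C = 14670 (C = -2*(-7335) = 14670)
1/(C + ((2466 + 988) - 1754)) = 1/(14670 + ((2466 + 988) - 1754)) = 1/(14670 + (3454 - 1754)) = 1/(14670 + 1700) = 1/16370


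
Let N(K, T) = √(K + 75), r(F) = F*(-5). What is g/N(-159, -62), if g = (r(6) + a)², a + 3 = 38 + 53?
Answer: -1682*I*√21/21 ≈ -367.04*I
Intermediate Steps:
r(F) = -5*F
a = 88 (a = -3 + (38 + 53) = -3 + 91 = 88)
N(K, T) = √(75 + K)
g = 3364 (g = (-5*6 + 88)² = (-30 + 88)² = 58² = 3364)
g/N(-159, -62) = 3364/(√(75 - 159)) = 3364/(√(-84)) = 3364/((2*I*√21)) = 3364*(-I*√21/42) = -1682*I*√21/21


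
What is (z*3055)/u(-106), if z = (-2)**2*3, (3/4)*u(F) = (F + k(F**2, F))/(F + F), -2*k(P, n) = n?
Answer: 109980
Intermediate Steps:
k(P, n) = -n/2
u(F) = 1/3 (u(F) = 4*((F - F/2)/(F + F))/3 = 4*((F/2)/((2*F)))/3 = 4*((F/2)*(1/(2*F)))/3 = (4/3)*(1/4) = 1/3)
z = 12 (z = 4*3 = 12)
(z*3055)/u(-106) = (12*3055)/(1/3) = 36660*3 = 109980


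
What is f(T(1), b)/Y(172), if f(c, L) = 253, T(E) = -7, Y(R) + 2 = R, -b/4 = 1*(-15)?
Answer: 253/170 ≈ 1.4882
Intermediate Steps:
b = 60 (b = -4*(-15) = 60)
Y(R) = -2 + R
f(T(1), b)/Y(172) = 253/(-2 + 172) = 253/170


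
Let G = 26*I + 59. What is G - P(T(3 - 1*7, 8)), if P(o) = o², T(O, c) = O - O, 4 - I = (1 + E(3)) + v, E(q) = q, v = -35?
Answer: 969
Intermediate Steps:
I = 35 (I = 4 - ((1 + 3) - 35) = 4 - (4 - 35) = 4 - 1*(-31) = 4 + 31 = 35)
T(O, c) = 0
G = 969 (G = 26*35 + 59 = 910 + 59 = 969)
G - P(T(3 - 1*7, 8)) = 969 - 1*0² = 969 - 1*0 = 969 + 0 = 969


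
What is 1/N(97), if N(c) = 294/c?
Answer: 97/294 ≈ 0.32993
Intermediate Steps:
1/N(97) = 1/(294/97) = 97/294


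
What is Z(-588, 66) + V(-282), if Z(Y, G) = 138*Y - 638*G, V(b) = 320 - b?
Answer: -122650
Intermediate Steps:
Z(Y, G) = -638*G + 138*Y
Z(-588, 66) + V(-282) = (-638*66 + 138*(-588)) + (320 - 1*(-282)) = (-42108 - 81144) + (320 + 282) = -123252 + 602 = -122650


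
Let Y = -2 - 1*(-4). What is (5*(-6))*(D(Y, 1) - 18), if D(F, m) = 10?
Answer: 240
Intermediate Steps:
Y = 2 (Y = -2 + 4 = 2)
(5*(-6))*(D(Y, 1) - 18) = (5*(-6))*(10 - 18) = -30*(-8) = 240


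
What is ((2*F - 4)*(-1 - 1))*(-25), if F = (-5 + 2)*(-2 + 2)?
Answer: -200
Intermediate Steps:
F = 0 (F = -3*0 = 0)
((2*F - 4)*(-1 - 1))*(-25) = ((2*0 - 4)*(-1 - 1))*(-25) = ((0 - 4)*(-2))*(-25) = -4*(-2)*(-25) = 8*(-25) = -200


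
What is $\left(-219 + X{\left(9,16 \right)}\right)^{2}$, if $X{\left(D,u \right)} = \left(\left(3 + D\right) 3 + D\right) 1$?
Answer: $30276$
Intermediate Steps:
$X{\left(D,u \right)} = 9 + 4 D$ ($X{\left(D,u \right)} = \left(\left(9 + 3 D\right) + D\right) 1 = \left(9 + 4 D\right) 1 = 9 + 4 D$)
$\left(-219 + X{\left(9,16 \right)}\right)^{2} = \left(-219 + \left(9 + 4 \cdot 9\right)\right)^{2} = \left(-219 + \left(9 + 36\right)\right)^{2} = \left(-219 + 45\right)^{2} = \left(-174\right)^{2} = 30276$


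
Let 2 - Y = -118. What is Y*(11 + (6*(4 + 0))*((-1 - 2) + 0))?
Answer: -7320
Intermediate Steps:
Y = 120 (Y = 2 - 1*(-118) = 2 + 118 = 120)
Y*(11 + (6*(4 + 0))*((-1 - 2) + 0)) = 120*(11 + (6*(4 + 0))*((-1 - 2) + 0)) = 120*(11 + (6*4)*(-3 + 0)) = 120*(11 + 24*(-3)) = 120*(11 - 72) = 120*(-61) = -7320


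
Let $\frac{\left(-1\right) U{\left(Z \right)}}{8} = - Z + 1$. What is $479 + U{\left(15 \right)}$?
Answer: $591$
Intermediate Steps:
$U{\left(Z \right)} = -8 + 8 Z$ ($U{\left(Z \right)} = - 8 \left(- Z + 1\right) = - 8 \left(1 - Z\right) = -8 + 8 Z$)
$479 + U{\left(15 \right)} = 479 + \left(-8 + 8 \cdot 15\right) = 479 + \left(-8 + 120\right) = 479 + 112 = 591$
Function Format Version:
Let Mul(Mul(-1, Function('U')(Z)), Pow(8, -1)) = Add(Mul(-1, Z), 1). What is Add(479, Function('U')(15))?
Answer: 591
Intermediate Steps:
Function('U')(Z) = Add(-8, Mul(8, Z)) (Function('U')(Z) = Mul(-8, Add(Mul(-1, Z), 1)) = Mul(-8, Add(1, Mul(-1, Z))) = Add(-8, Mul(8, Z)))
Add(479, Function('U')(15)) = Add(479, Add(-8, Mul(8, 15))) = Add(479, Add(-8, 120)) = Add(479, 112) = 591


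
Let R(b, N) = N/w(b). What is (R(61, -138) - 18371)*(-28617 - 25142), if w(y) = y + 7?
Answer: 33582333397/34 ≈ 9.8772e+8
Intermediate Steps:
w(y) = 7 + y
R(b, N) = N/(7 + b)
(R(61, -138) - 18371)*(-28617 - 25142) = (-138/(7 + 61) - 18371)*(-28617 - 25142) = (-138/68 - 18371)*(-53759) = (-138*1/68 - 18371)*(-53759) = (-69/34 - 18371)*(-53759) = -624683/34*(-53759) = 33582333397/34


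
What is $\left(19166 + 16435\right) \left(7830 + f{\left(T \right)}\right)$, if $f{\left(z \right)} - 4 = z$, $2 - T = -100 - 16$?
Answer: $283099152$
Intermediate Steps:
$T = 118$ ($T = 2 - \left(-100 - 16\right) = 2 - -116 = 2 + 116 = 118$)
$f{\left(z \right)} = 4 + z$
$\left(19166 + 16435\right) \left(7830 + f{\left(T \right)}\right) = \left(19166 + 16435\right) \left(7830 + \left(4 + 118\right)\right) = 35601 \left(7830 + 122\right) = 35601 \cdot 7952 = 283099152$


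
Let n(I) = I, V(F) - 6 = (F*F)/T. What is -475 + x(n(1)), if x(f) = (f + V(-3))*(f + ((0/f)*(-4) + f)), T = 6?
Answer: -458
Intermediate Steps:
V(F) = 6 + F²/6 (V(F) = 6 + (F*F)/6 = 6 + F²*(⅙) = 6 + F²/6)
x(f) = 2*f*(15/2 + f) (x(f) = (f + (6 + (⅙)*(-3)²))*(f + ((0/f)*(-4) + f)) = (f + (6 + (⅙)*9))*(f + (0*(-4) + f)) = (f + (6 + 3/2))*(f + (0 + f)) = (f + 15/2)*(f + f) = (15/2 + f)*(2*f) = 2*f*(15/2 + f))
-475 + x(n(1)) = -475 + 1*(15 + 2*1) = -475 + 1*(15 + 2) = -475 + 1*17 = -475 + 17 = -458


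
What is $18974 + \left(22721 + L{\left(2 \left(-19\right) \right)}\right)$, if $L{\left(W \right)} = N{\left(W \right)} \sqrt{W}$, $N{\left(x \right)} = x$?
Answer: $41695 - 38 i \sqrt{38} \approx 41695.0 - 234.25 i$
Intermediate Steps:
$L{\left(W \right)} = W^{\frac{3}{2}}$ ($L{\left(W \right)} = W \sqrt{W} = W^{\frac{3}{2}}$)
$18974 + \left(22721 + L{\left(2 \left(-19\right) \right)}\right) = 18974 + \left(22721 + \left(2 \left(-19\right)\right)^{\frac{3}{2}}\right) = 18974 + \left(22721 + \left(-38\right)^{\frac{3}{2}}\right) = 18974 + \left(22721 - 38 i \sqrt{38}\right) = 41695 - 38 i \sqrt{38}$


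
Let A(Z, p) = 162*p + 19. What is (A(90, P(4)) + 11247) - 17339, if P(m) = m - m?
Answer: -6073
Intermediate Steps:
P(m) = 0
A(Z, p) = 19 + 162*p
(A(90, P(4)) + 11247) - 17339 = ((19 + 162*0) + 11247) - 17339 = ((19 + 0) + 11247) - 17339 = (19 + 11247) - 17339 = 11266 - 17339 = -6073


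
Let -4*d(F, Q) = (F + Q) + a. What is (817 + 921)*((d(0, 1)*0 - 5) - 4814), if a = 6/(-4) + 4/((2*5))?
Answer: -8375422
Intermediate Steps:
a = -11/10 (a = 6*(-1/4) + 4/10 = -3/2 + 4*(1/10) = -3/2 + 2/5 = -11/10 ≈ -1.1000)
d(F, Q) = 11/40 - F/4 - Q/4 (d(F, Q) = -((F + Q) - 11/10)/4 = -(-11/10 + F + Q)/4 = 11/40 - F/4 - Q/4)
(817 + 921)*((d(0, 1)*0 - 5) - 4814) = (817 + 921)*(((11/40 - 1/4*0 - 1/4*1)*0 - 5) - 4814) = 1738*(((11/40 + 0 - 1/4)*0 - 5) - 4814) = 1738*(((1/40)*0 - 5) - 4814) = 1738*((0 - 5) - 4814) = 1738*(-5 - 4814) = 1738*(-4819) = -8375422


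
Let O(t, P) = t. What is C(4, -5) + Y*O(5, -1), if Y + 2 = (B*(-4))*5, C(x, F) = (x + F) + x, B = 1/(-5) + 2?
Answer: -187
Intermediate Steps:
B = 9/5 (B = -⅕ + 2 = 9/5 ≈ 1.8000)
C(x, F) = F + 2*x (C(x, F) = (F + x) + x = F + 2*x)
Y = -38 (Y = -2 + ((9/5)*(-4))*5 = -2 - 36/5*5 = -2 - 36 = -38)
C(4, -5) + Y*O(5, -1) = (-5 + 2*4) - 38*5 = (-5 + 8) - 190 = 3 - 190 = -187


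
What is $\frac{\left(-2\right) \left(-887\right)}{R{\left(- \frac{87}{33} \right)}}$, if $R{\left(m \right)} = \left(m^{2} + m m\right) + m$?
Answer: $\frac{214654}{1363} \approx 157.49$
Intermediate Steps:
$R{\left(m \right)} = m + 2 m^{2}$ ($R{\left(m \right)} = \left(m^{2} + m^{2}\right) + m = 2 m^{2} + m = m + 2 m^{2}$)
$\frac{\left(-2\right) \left(-887\right)}{R{\left(- \frac{87}{33} \right)}} = \frac{\left(-2\right) \left(-887\right)}{- \frac{87}{33} \left(1 + 2 \left(- \frac{87}{33}\right)\right)} = \frac{1774}{\left(-87\right) \frac{1}{33} \left(1 + 2 \left(\left(-87\right) \frac{1}{33}\right)\right)} = \frac{1774}{\left(- \frac{29}{11}\right) \left(1 + 2 \left(- \frac{29}{11}\right)\right)} = \frac{1774}{\left(- \frac{29}{11}\right) \left(1 - \frac{58}{11}\right)} = \frac{1774}{\left(- \frac{29}{11}\right) \left(- \frac{47}{11}\right)} = \frac{1774}{\frac{1363}{121}} = 1774 \cdot \frac{121}{1363} = \frac{214654}{1363}$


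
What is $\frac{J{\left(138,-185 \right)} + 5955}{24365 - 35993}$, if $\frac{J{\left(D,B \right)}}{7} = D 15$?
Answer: $- \frac{6815}{3876} \approx -1.7583$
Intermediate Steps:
$J{\left(D,B \right)} = 105 D$ ($J{\left(D,B \right)} = 7 D 15 = 7 \cdot 15 D = 105 D$)
$\frac{J{\left(138,-185 \right)} + 5955}{24365 - 35993} = \frac{105 \cdot 138 + 5955}{24365 - 35993} = \frac{14490 + 5955}{-11628} = 20445 \left(- \frac{1}{11628}\right) = - \frac{6815}{3876}$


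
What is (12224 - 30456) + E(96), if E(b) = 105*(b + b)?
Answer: 1928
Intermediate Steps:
E(b) = 210*b (E(b) = 105*(2*b) = 210*b)
(12224 - 30456) + E(96) = (12224 - 30456) + 210*96 = -18232 + 20160 = 1928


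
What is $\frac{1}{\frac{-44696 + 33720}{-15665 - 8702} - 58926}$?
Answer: $- \frac{3481}{205119838} \approx -1.6971 \cdot 10^{-5}$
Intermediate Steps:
$\frac{1}{\frac{-44696 + 33720}{-15665 - 8702} - 58926} = \frac{1}{- \frac{10976}{-24367} - 58926} = \frac{1}{\left(-10976\right) \left(- \frac{1}{24367}\right) - 58926} = \frac{1}{\frac{1568}{3481} - 58926} = \frac{1}{- \frac{205119838}{3481}} = - \frac{3481}{205119838}$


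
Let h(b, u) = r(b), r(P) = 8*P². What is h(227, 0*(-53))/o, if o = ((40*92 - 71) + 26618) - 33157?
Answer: -206116/1465 ≈ -140.69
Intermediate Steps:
o = -2930 (o = ((3680 - 71) + 26618) - 33157 = (3609 + 26618) - 33157 = 30227 - 33157 = -2930)
h(b, u) = 8*b²
h(227, 0*(-53))/o = (8*227²)/(-2930) = (8*51529)*(-1/2930) = 412232*(-1/2930) = -206116/1465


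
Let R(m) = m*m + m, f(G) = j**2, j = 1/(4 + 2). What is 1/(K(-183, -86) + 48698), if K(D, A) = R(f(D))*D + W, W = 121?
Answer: 432/21087551 ≈ 2.0486e-5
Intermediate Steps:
j = 1/6 ≈ 0.16667
f(G) = 1/36 (f(G) = (1/6)**2 = 1/36)
R(m) = m + m**2 (R(m) = m**2 + m = m + m**2)
K(D, A) = 121 + 37*D/1296 (K(D, A) = ((1 + 1/36)/36)*D + 121 = ((1/36)*(37/36))*D + 121 = 37*D/1296 + 121 = 121 + 37*D/1296)
1/(K(-183, -86) + 48698) = 1/((121 + (37/1296)*(-183)) + 48698) = 1/((121 - 2257/432) + 48698) = 1/(50015/432 + 48698) = 1/(21087551/432) = 432/21087551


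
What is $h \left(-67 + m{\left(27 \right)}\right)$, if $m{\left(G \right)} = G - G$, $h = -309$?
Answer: $20703$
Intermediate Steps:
$m{\left(G \right)} = 0$
$h \left(-67 + m{\left(27 \right)}\right) = - 309 \left(-67 + 0\right) = \left(-309\right) \left(-67\right) = 20703$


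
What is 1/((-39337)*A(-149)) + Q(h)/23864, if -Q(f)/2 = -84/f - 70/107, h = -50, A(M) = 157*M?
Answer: -4020741293/46769695663825 ≈ -8.5969e-5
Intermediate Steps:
Q(f) = 140/107 + 168/f (Q(f) = -2*(-84/f - 70/107) = -2*(-70/107 - 84/f) = 140/107 + 168/f)
1/((-39337)*A(-149)) + Q(h)/23864 = 1/((-39337)*((157*(-149)))) + (140/107 + 168/(-50))/23864 = -1/39337/(-23393) + (140/107 + 168*(-1/50))*(1/23864) = -1/39337*(-1/23393) + (140/107 - 84/25)*(1/23864) = 1/920210441 - 5488/2675*1/23864 = 1/920210441 - 686/7979525 = -4020741293/46769695663825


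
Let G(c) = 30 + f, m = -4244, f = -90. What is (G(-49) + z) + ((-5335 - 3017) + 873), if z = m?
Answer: -11783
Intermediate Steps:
z = -4244
G(c) = -60 (G(c) = 30 - 90 = -60)
(G(-49) + z) + ((-5335 - 3017) + 873) = (-60 - 4244) + ((-5335 - 3017) + 873) = -4304 + (-8352 + 873) = -4304 - 7479 = -11783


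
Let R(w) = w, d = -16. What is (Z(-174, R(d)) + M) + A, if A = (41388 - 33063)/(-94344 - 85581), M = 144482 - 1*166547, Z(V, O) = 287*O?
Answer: -63950254/2399 ≈ -26657.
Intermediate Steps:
M = -22065 (M = 144482 - 166547 = -22065)
A = -111/2399 (A = 8325/(-179925) = 8325*(-1/179925) = -111/2399 ≈ -0.046269)
(Z(-174, R(d)) + M) + A = (287*(-16) - 22065) - 111/2399 = (-4592 - 22065) - 111/2399 = -26657 - 111/2399 = -63950254/2399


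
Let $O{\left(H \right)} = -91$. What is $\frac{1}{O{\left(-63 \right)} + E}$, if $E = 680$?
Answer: $\frac{1}{589} \approx 0.0016978$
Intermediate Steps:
$\frac{1}{O{\left(-63 \right)} + E} = \frac{1}{-91 + 680} = \frac{1}{589}$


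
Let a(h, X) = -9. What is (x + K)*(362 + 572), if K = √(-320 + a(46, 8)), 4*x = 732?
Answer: 170922 + 934*I*√329 ≈ 1.7092e+5 + 16941.0*I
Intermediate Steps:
x = 183 (x = (¼)*732 = 183)
K = I*√329 (K = √(-320 - 9) = √(-329) = I*√329 ≈ 18.138*I)
(x + K)*(362 + 572) = (183 + I*√329)*(362 + 572) = (183 + I*√329)*934 = 170922 + 934*I*√329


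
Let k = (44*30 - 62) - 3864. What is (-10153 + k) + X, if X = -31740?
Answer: -44499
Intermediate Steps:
k = -2606 (k = (1320 - 62) - 3864 = 1258 - 3864 = -2606)
(-10153 + k) + X = (-10153 - 2606) - 31740 = -12759 - 31740 = -44499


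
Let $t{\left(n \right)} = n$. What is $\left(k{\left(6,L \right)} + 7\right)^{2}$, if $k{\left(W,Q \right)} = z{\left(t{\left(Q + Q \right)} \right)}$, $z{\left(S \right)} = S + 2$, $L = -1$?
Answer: $49$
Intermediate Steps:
$z{\left(S \right)} = 2 + S$
$k{\left(W,Q \right)} = 2 + 2 Q$ ($k{\left(W,Q \right)} = 2 + \left(Q + Q\right) = 2 + 2 Q$)
$\left(k{\left(6,L \right)} + 7\right)^{2} = \left(\left(2 + 2 \left(-1\right)\right) + 7\right)^{2} = \left(\left(2 - 2\right) + 7\right)^{2} = \left(0 + 7\right)^{2} = 7^{2} = 49$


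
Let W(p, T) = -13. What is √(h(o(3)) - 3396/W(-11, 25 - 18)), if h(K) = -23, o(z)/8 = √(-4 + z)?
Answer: √40261/13 ≈ 15.435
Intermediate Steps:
o(z) = 8*√(-4 + z)
√(h(o(3)) - 3396/W(-11, 25 - 18)) = √(-23 - 3396/(-13)) = √(-23 - 3396*(-1/13)) = √(-23 + 3396/13) = √(3097/13) = √40261/13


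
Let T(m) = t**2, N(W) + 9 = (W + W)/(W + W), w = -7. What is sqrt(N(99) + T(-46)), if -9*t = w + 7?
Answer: 2*I*sqrt(2) ≈ 2.8284*I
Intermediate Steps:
N(W) = -8 (N(W) = -9 + (W + W)/(W + W) = -9 + (2*W)/((2*W)) = -9 + (2*W)*(1/(2*W)) = -9 + 1 = -8)
t = 0 (t = -(-7 + 7)/9 = -1/9*0 = 0)
T(m) = 0 (T(m) = 0**2 = 0)
sqrt(N(99) + T(-46)) = sqrt(-8 + 0) = sqrt(-8) = 2*I*sqrt(2)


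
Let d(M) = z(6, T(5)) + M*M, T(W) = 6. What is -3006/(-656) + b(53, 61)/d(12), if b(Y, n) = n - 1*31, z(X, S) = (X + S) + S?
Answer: 42221/8856 ≈ 4.7675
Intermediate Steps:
z(X, S) = X + 2*S (z(X, S) = (S + X) + S = X + 2*S)
b(Y, n) = -31 + n (b(Y, n) = n - 31 = -31 + n)
d(M) = 18 + M**2 (d(M) = (6 + 2*6) + M*M = (6 + 12) + M**2 = 18 + M**2)
-3006/(-656) + b(53, 61)/d(12) = -3006/(-656) + (-31 + 61)/(18 + 12**2) = -3006*(-1/656) + 30/(18 + 144) = 1503/328 + 30/162 = 1503/328 + 30*(1/162) = 1503/328 + 5/27 = 42221/8856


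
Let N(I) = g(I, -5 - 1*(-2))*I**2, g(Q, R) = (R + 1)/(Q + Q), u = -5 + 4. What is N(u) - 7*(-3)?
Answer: 22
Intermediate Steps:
u = -1
g(Q, R) = (1 + R)/(2*Q) (g(Q, R) = (1 + R)/((2*Q)) = (1 + R)*(1/(2*Q)) = (1 + R)/(2*Q))
N(I) = -I (N(I) = ((1 + (-5 - 1*(-2)))/(2*I))*I**2 = ((1 + (-5 + 2))/(2*I))*I**2 = ((1 - 3)/(2*I))*I**2 = ((1/2)*(-2)/I)*I**2 = (-1/I)*I**2 = -I)
N(u) - 7*(-3) = -1*(-1) - 7*(-3) = 1 + 21 = 22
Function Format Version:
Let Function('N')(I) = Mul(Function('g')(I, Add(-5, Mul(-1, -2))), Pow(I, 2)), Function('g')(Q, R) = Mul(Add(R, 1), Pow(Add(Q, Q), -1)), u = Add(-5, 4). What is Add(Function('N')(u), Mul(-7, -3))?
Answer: 22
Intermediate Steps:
u = -1
Function('g')(Q, R) = Mul(Rational(1, 2), Pow(Q, -1), Add(1, R)) (Function('g')(Q, R) = Mul(Add(1, R), Pow(Mul(2, Q), -1)) = Mul(Add(1, R), Mul(Rational(1, 2), Pow(Q, -1))) = Mul(Rational(1, 2), Pow(Q, -1), Add(1, R)))
Function('N')(I) = Mul(-1, I) (Function('N')(I) = Mul(Mul(Rational(1, 2), Pow(I, -1), Add(1, Add(-5, Mul(-1, -2)))), Pow(I, 2)) = Mul(Mul(Rational(1, 2), Pow(I, -1), Add(1, Add(-5, 2))), Pow(I, 2)) = Mul(Mul(Rational(1, 2), Pow(I, -1), Add(1, -3)), Pow(I, 2)) = Mul(Mul(Rational(1, 2), Pow(I, -1), -2), Pow(I, 2)) = Mul(Mul(-1, Pow(I, -1)), Pow(I, 2)) = Mul(-1, I))
Add(Function('N')(u), Mul(-7, -3)) = Add(Mul(-1, -1), Mul(-7, -3)) = Add(1, 21) = 22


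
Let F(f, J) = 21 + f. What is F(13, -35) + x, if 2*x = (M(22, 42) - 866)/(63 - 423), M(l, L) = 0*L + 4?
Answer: 12671/360 ≈ 35.197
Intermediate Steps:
M(l, L) = 4 (M(l, L) = 0 + 4 = 4)
x = 431/360 (x = ((4 - 866)/(63 - 423))/2 = (-862/(-360))/2 = (-862*(-1/360))/2 = (½)*(431/180) = 431/360 ≈ 1.1972)
F(13, -35) + x = (21 + 13) + 431/360 = 34 + 431/360 = 12671/360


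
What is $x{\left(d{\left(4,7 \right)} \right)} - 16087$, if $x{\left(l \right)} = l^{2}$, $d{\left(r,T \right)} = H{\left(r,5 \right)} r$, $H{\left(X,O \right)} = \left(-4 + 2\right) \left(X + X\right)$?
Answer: $-11991$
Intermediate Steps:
$H{\left(X,O \right)} = - 4 X$ ($H{\left(X,O \right)} = - 2 \cdot 2 X = - 4 X$)
$d{\left(r,T \right)} = - 4 r^{2}$ ($d{\left(r,T \right)} = - 4 r r = - 4 r^{2}$)
$x{\left(d{\left(4,7 \right)} \right)} - 16087 = \left(- 4 \cdot 4^{2}\right)^{2} - 16087 = \left(\left(-4\right) 16\right)^{2} - 16087 = \left(-64\right)^{2} - 16087 = 4096 - 16087 = -11991$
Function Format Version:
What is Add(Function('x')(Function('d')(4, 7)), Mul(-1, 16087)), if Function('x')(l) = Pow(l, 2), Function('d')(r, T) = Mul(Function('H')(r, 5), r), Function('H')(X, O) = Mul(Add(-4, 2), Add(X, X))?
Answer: -11991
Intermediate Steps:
Function('H')(X, O) = Mul(-4, X) (Function('H')(X, O) = Mul(-2, Mul(2, X)) = Mul(-4, X))
Function('d')(r, T) = Mul(-4, Pow(r, 2)) (Function('d')(r, T) = Mul(Mul(-4, r), r) = Mul(-4, Pow(r, 2)))
Add(Function('x')(Function('d')(4, 7)), Mul(-1, 16087)) = Add(Pow(Mul(-4, Pow(4, 2)), 2), Mul(-1, 16087)) = Add(Pow(Mul(-4, 16), 2), -16087) = Add(Pow(-64, 2), -16087) = Add(4096, -16087) = -11991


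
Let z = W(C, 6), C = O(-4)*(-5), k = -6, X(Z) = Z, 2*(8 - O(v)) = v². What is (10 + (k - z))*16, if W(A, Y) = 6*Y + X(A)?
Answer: -512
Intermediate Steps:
O(v) = 8 - v²/2
C = 0 (C = (8 - ½*(-4)²)*(-5) = (8 - ½*16)*(-5) = (8 - 8)*(-5) = 0*(-5) = 0)
W(A, Y) = A + 6*Y (W(A, Y) = 6*Y + A = A + 6*Y)
z = 36 (z = 0 + 6*6 = 0 + 36 = 36)
(10 + (k - z))*16 = (10 + (-6 - 1*36))*16 = (10 + (-6 - 36))*16 = (10 - 42)*16 = -32*16 = -512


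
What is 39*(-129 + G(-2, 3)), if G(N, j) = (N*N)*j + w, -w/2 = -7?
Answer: -4017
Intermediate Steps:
w = 14 (w = -2*(-7) = 14)
G(N, j) = 14 + j*N**2 (G(N, j) = (N*N)*j + 14 = N**2*j + 14 = j*N**2 + 14 = 14 + j*N**2)
39*(-129 + G(-2, 3)) = 39*(-129 + (14 + 3*(-2)**2)) = 39*(-129 + (14 + 3*4)) = 39*(-129 + (14 + 12)) = 39*(-129 + 26) = 39*(-103) = -4017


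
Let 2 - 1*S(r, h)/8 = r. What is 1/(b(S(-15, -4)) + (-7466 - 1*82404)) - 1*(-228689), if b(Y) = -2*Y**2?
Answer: 29011943917/126862 ≈ 2.2869e+5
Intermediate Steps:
S(r, h) = 16 - 8*r
1/(b(S(-15, -4)) + (-7466 - 1*82404)) - 1*(-228689) = 1/(-2*(16 - 8*(-15))**2 + (-7466 - 1*82404)) - 1*(-228689) = 1/(-2*(16 + 120)**2 + (-7466 - 82404)) + 228689 = 1/(-2*136**2 - 89870) + 228689 = 1/(-2*18496 - 89870) + 228689 = 1/(-36992 - 89870) + 228689 = 1/(-126862) + 228689 = -1/126862 + 228689 = 29011943917/126862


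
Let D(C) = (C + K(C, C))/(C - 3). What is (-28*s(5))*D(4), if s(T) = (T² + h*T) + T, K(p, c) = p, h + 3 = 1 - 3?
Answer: -1120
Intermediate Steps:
h = -5 (h = -3 + (1 - 3) = -3 - 2 = -5)
s(T) = T² - 4*T (s(T) = (T² - 5*T) + T = T² - 4*T)
D(C) = 2*C/(-3 + C) (D(C) = (C + C)/(C - 3) = (2*C)/(-3 + C) = 2*C/(-3 + C))
(-28*s(5))*D(4) = (-140*(-4 + 5))*(2*4/(-3 + 4)) = (-140)*(2*4/1) = (-28*5)*(2*4*1) = -140*8 = -1120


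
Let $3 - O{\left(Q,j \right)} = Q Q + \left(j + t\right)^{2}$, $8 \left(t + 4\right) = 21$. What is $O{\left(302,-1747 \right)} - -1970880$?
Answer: $- \frac{75336713}{64} \approx -1.1771 \cdot 10^{6}$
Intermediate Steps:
$t = - \frac{11}{8}$ ($t = -4 + \frac{1}{8} \cdot 21 = -4 + \frac{21}{8} = - \frac{11}{8} \approx -1.375$)
$O{\left(Q,j \right)} = 3 - Q^{2} - \left(- \frac{11}{8} + j\right)^{2}$ ($O{\left(Q,j \right)} = 3 - \left(Q Q + \left(j - \frac{11}{8}\right)^{2}\right) = 3 - \left(Q^{2} + \left(- \frac{11}{8} + j\right)^{2}\right) = 3 - Q^{2} - \left(- \frac{11}{8} + j\right)^{2}$)
$O{\left(302,-1747 \right)} - -1970880 = \left(3 - 302^{2} - \frac{\left(-11 + 8 \left(-1747\right)\right)^{2}}{64}\right) - -1970880 = \left(3 - 91204 - \frac{\left(-11 - 13976\right)^{2}}{64}\right) + 1970880 = \left(3 - 91204 - \frac{\left(-13987\right)^{2}}{64}\right) + 1970880 = \left(3 - 91204 - \frac{195636169}{64}\right) + 1970880 = - \frac{201473033}{64} + 1970880 = - \frac{75336713}{64}$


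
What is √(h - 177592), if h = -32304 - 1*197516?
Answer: 6*I*√11317 ≈ 638.29*I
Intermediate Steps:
h = -229820 (h = -32304 - 197516 = -229820)
√(h - 177592) = √(-229820 - 177592) = √(-407412) = 6*I*√11317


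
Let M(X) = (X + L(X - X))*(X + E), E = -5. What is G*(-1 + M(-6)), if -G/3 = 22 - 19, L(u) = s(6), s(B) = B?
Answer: 9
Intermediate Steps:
L(u) = 6
M(X) = (-5 + X)*(6 + X) (M(X) = (X + 6)*(X - 5) = (6 + X)*(-5 + X) = (-5 + X)*(6 + X))
G = -9 (G = -3*(22 - 19) = -3*3 = -9)
G*(-1 + M(-6)) = -9*(-1 + (-30 - 6 + (-6)**2)) = -9*(-1 + (-30 - 6 + 36)) = -9*(-1 + 0) = -9*(-1) = 9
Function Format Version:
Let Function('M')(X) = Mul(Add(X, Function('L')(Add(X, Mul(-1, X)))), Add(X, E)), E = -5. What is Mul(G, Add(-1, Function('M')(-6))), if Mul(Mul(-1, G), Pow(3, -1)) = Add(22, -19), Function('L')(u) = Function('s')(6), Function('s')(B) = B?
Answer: 9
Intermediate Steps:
Function('L')(u) = 6
Function('M')(X) = Mul(Add(-5, X), Add(6, X)) (Function('M')(X) = Mul(Add(X, 6), Add(X, -5)) = Mul(Add(6, X), Add(-5, X)) = Mul(Add(-5, X), Add(6, X)))
G = -9 (G = Mul(-3, Add(22, -19)) = Mul(-3, 3) = -9)
Mul(G, Add(-1, Function('M')(-6))) = Mul(-9, Add(-1, Add(-30, -6, Pow(-6, 2)))) = Mul(-9, Add(-1, Add(-30, -6, 36))) = Mul(-9, Add(-1, 0)) = Mul(-9, -1) = 9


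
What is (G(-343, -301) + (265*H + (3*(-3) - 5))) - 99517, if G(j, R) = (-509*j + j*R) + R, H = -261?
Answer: 108833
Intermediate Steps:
G(j, R) = R - 509*j + R*j (G(j, R) = (-509*j + R*j) + R = R - 509*j + R*j)
(G(-343, -301) + (265*H + (3*(-3) - 5))) - 99517 = ((-301 - 509*(-343) - 301*(-343)) + (265*(-261) + (3*(-3) - 5))) - 99517 = ((-301 + 174587 + 103243) + (-69165 + (-9 - 5))) - 99517 = (277529 + (-69165 - 14)) - 99517 = (277529 - 69179) - 99517 = 208350 - 99517 = 108833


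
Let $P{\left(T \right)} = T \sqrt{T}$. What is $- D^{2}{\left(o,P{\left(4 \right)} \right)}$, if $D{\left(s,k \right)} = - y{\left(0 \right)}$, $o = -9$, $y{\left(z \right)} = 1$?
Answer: $-1$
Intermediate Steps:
$P{\left(T \right)} = T^{\frac{3}{2}}$
$D{\left(s,k \right)} = -1$ ($D{\left(s,k \right)} = \left(-1\right) 1 = -1$)
$- D^{2}{\left(o,P{\left(4 \right)} \right)} = - \left(-1\right)^{2} = \left(-1\right) 1 = -1$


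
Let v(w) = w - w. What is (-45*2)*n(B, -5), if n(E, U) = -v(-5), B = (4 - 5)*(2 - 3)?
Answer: 0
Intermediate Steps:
v(w) = 0
B = 1 (B = -1*(-1) = 1)
n(E, U) = 0 (n(E, U) = -1*0 = 0)
(-45*2)*n(B, -5) = -45*2*0 = -90*0 = 0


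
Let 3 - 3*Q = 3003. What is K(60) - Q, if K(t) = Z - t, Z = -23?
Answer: 917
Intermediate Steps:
Q = -1000 (Q = 1 - 1/3*3003 = 1 - 1001 = -1000)
K(t) = -23 - t
K(60) - Q = (-23 - 1*60) - 1*(-1000) = (-23 - 60) + 1000 = -83 + 1000 = 917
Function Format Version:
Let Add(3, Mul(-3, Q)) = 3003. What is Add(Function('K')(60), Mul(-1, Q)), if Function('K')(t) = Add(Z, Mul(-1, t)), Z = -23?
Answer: 917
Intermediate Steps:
Q = -1000 (Q = Add(1, Mul(Rational(-1, 3), 3003)) = Add(1, -1001) = -1000)
Function('K')(t) = Add(-23, Mul(-1, t))
Add(Function('K')(60), Mul(-1, Q)) = Add(Add(-23, Mul(-1, 60)), Mul(-1, -1000)) = Add(Add(-23, -60), 1000) = Add(-83, 1000) = 917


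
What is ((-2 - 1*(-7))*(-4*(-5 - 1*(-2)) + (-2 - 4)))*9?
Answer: 270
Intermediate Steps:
((-2 - 1*(-7))*(-4*(-5 - 1*(-2)) + (-2 - 4)))*9 = ((-2 + 7)*(-4*(-5 + 2) - 6))*9 = (5*(-4*(-3) - 6))*9 = (5*(12 - 6))*9 = (5*6)*9 = 30*9 = 270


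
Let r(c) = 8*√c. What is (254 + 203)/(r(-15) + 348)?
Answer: 13253/10172 - 457*I*√15/15258 ≈ 1.3029 - 0.116*I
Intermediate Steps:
(254 + 203)/(r(-15) + 348) = (254 + 203)/(8*√(-15) + 348) = 457/(8*(I*√15) + 348) = 457/(8*I*√15 + 348) = 457/(348 + 8*I*√15)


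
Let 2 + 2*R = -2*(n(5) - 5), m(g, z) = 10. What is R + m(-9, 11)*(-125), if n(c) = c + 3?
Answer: -1254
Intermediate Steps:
n(c) = 3 + c
R = -4 (R = -1 + (-2*((3 + 5) - 5))/2 = -1 + (-2*(8 - 5))/2 = -1 + (-2*3)/2 = -1 + (½)*(-6) = -1 - 3 = -4)
R + m(-9, 11)*(-125) = -4 + 10*(-125) = -4 - 1250 = -1254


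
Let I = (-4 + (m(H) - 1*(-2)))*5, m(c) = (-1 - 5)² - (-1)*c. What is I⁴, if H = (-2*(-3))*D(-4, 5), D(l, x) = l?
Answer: 6250000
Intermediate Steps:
H = -24 (H = -2*(-3)*(-4) = 6*(-4) = -24)
m(c) = 36 + c (m(c) = (-6)² + c = 36 + c)
I = 50 (I = (-4 + ((36 - 24) - 1*(-2)))*5 = (-4 + (12 + 2))*5 = (-4 + 14)*5 = 10*5 = 50)
I⁴ = 50⁴ = 6250000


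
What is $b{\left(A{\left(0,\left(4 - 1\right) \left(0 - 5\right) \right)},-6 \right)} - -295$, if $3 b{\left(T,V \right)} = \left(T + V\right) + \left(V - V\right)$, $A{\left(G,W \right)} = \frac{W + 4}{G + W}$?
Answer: $\frac{13196}{45} \approx 293.24$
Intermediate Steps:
$A{\left(G,W \right)} = \frac{4 + W}{G + W}$
$b{\left(T,V \right)} = \frac{T}{3} + \frac{V}{3}$ ($b{\left(T,V \right)} = \frac{\left(T + V\right) + \left(V - V\right)}{3} = \frac{\left(T + V\right) + 0}{3} = \frac{T + V}{3} = \frac{T}{3} + \frac{V}{3}$)
$b{\left(A{\left(0,\left(4 - 1\right) \left(0 - 5\right) \right)},-6 \right)} - -295 = \left(\frac{\frac{1}{0 + \left(4 - 1\right) \left(0 - 5\right)} \left(4 + \left(4 - 1\right) \left(0 - 5\right)\right)}{3} + \frac{1}{3} \left(-6\right)\right) - -295 = \left(\frac{\frac{1}{0 + 3 \left(-5\right)} \left(4 + 3 \left(-5\right)\right)}{3} - 2\right) + 295 = \left(\frac{\frac{1}{0 - 15} \left(4 - 15\right)}{3} - 2\right) + 295 = \left(\frac{\frac{1}{-15} \left(-11\right)}{3} - 2\right) + 295 = \left(\frac{\left(- \frac{1}{15}\right) \left(-11\right)}{3} - 2\right) + 295 = \left(\frac{1}{3} \cdot \frac{11}{15} - 2\right) + 295 = \left(\frac{11}{45} - 2\right) + 295 = - \frac{79}{45} + 295 = \frac{13196}{45}$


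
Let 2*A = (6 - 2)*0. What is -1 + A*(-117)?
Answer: -1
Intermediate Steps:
A = 0 (A = ((6 - 2)*0)/2 = (4*0)/2 = (½)*0 = 0)
-1 + A*(-117) = -1 + 0*(-117) = -1 + 0 = -1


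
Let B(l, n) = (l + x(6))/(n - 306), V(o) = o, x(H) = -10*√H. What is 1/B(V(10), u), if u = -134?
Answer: 44/5 + 44*√6/5 ≈ 30.355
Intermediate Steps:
B(l, n) = (l - 10*√6)/(-306 + n) (B(l, n) = (l - 10*√6)/(n - 306) = (l - 10*√6)/(-306 + n))
1/B(V(10), u) = 1/((10 - 10*√6)/(-306 - 134)) = 1/((10 - 10*√6)/(-440)) = 1/(-(10 - 10*√6)/440) = 1/(-1/44 + √6/44)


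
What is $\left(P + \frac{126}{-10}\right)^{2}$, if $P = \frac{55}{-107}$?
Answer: $\frac{49224256}{286225} \approx 171.98$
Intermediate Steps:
$P = - \frac{55}{107}$ ($P = 55 \left(- \frac{1}{107}\right) = - \frac{55}{107} \approx -0.51402$)
$\left(P + \frac{126}{-10}\right)^{2} = \left(- \frac{55}{107} + \frac{126}{-10}\right)^{2} = \left(- \frac{55}{107} + 126 \left(- \frac{1}{10}\right)\right)^{2} = \left(- \frac{55}{107} - \frac{63}{5}\right)^{2} = \left(- \frac{7016}{535}\right)^{2} = \frac{49224256}{286225}$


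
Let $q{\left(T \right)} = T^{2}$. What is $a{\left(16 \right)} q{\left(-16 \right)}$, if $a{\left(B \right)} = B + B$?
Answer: $8192$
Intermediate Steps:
$a{\left(B \right)} = 2 B$
$a{\left(16 \right)} q{\left(-16 \right)} = 2 \cdot 16 \left(-16\right)^{2} = 32 \cdot 256 = 8192$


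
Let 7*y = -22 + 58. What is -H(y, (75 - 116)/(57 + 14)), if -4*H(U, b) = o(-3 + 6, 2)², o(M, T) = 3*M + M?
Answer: 36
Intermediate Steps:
o(M, T) = 4*M
y = 36/7 (y = (-22 + 58)/7 = (⅐)*36 = 36/7 ≈ 5.1429)
H(U, b) = -36 (H(U, b) = -16*(-3 + 6)²/4 = -(4*3)²/4 = -¼*12² = -¼*144 = -36)
-H(y, (75 - 116)/(57 + 14)) = -1*(-36) = 36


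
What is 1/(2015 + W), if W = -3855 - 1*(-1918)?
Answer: 1/78 ≈ 0.012821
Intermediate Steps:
W = -1937 (W = -3855 + 1918 = -1937)
1/(2015 + W) = 1/(2015 - 1937) = 1/78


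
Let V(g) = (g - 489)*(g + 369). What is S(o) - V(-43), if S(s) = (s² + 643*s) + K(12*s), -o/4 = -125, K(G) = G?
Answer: 750932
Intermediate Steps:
o = 500 (o = -4*(-125) = 500)
S(s) = s² + 655*s (S(s) = (s² + 643*s) + 12*s = s² + 655*s)
V(g) = (-489 + g)*(369 + g)
S(o) - V(-43) = 500*(655 + 500) - (-180441 + (-43)² - 120*(-43)) = 500*1155 - (-180441 + 1849 + 5160) = 577500 - 1*(-173432) = 577500 + 173432 = 750932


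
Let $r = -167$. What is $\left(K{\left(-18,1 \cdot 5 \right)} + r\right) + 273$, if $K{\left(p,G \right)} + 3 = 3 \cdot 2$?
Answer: $109$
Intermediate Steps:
$K{\left(p,G \right)} = 3$ ($K{\left(p,G \right)} = -3 + 3 \cdot 2 = -3 + 6 = 3$)
$\left(K{\left(-18,1 \cdot 5 \right)} + r\right) + 273 = \left(3 - 167\right) + 273 = -164 + 273 = 109$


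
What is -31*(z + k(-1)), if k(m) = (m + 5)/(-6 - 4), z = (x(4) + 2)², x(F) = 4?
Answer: -5518/5 ≈ -1103.6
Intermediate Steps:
z = 36 (z = (4 + 2)² = 6² = 36)
k(m) = -½ - m/10 (k(m) = (5 + m)/(-10) = (5 + m)*(-⅒) = -½ - m/10)
-31*(z + k(-1)) = -31*(36 + (-½ - ⅒*(-1))) = -31*(36 + (-½ + ⅒)) = -31*(36 - ⅖) = -31*178/5 = -5518/5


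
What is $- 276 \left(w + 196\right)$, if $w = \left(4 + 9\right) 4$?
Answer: $-68448$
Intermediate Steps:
$w = 52$ ($w = 13 \cdot 4 = 52$)
$- 276 \left(w + 196\right) = - 276 \left(52 + 196\right) = \left(-276\right) 248 = -68448$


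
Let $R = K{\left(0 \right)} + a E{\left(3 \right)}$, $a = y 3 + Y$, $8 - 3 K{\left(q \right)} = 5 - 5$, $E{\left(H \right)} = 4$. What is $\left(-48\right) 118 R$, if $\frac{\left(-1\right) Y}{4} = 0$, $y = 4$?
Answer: $-286976$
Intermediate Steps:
$Y = 0$ ($Y = \left(-4\right) 0 = 0$)
$K{\left(q \right)} = \frac{8}{3}$ ($K{\left(q \right)} = \frac{8}{3} - \frac{5 - 5}{3} = \frac{8}{3} - 0 = \frac{8}{3} + 0 = \frac{8}{3}$)
$a = 12$ ($a = 4 \cdot 3 + 0 = 12 + 0 = 12$)
$R = \frac{152}{3}$ ($R = \frac{8}{3} + 12 \cdot 4 = \frac{8}{3} + 48 = \frac{152}{3} \approx 50.667$)
$\left(-48\right) 118 R = \left(-48\right) 118 \cdot \frac{152}{3} = \left(-5664\right) \frac{152}{3} = -286976$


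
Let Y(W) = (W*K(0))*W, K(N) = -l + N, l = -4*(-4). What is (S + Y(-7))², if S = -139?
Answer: 851929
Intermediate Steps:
l = 16
K(N) = -16 + N (K(N) = -1*16 + N = -16 + N)
Y(W) = -16*W² (Y(W) = (W*(-16 + 0))*W = (W*(-16))*W = (-16*W)*W = -16*W²)
(S + Y(-7))² = (-139 - 16*(-7)²)² = (-139 - 16*49)² = (-139 - 784)² = (-923)² = 851929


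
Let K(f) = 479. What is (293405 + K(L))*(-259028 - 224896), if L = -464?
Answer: -142217520816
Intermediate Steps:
(293405 + K(L))*(-259028 - 224896) = (293405 + 479)*(-259028 - 224896) = 293884*(-483924) = -142217520816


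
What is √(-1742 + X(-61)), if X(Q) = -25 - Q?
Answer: I*√1706 ≈ 41.304*I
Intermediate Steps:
√(-1742 + X(-61)) = √(-1742 + (-25 - 1*(-61))) = √(-1742 + (-25 + 61)) = √(-1742 + 36) = √(-1706) = I*√1706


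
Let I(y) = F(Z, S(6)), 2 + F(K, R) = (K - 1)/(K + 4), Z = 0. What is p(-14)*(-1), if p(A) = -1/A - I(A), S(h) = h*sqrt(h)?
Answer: -65/28 ≈ -2.3214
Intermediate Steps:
S(h) = h**(3/2)
F(K, R) = -2 + (-1 + K)/(4 + K) (F(K, R) = -2 + (K - 1)/(K + 4) = -2 + (-1 + K)/(4 + K))
I(y) = -9/4 (I(y) = (-9 - 1*0)/(4 + 0) = (-9 + 0)/4 = (1/4)*(-9) = -9/4)
p(A) = 9/4 - 1/A (p(A) = -1/A - 1*(-9/4) = -1/A + 9/4 = 9/4 - 1/A)
p(-14)*(-1) = (9/4 - 1/(-14))*(-1) = (9/4 - 1*(-1/14))*(-1) = (9/4 + 1/14)*(-1) = (65/28)*(-1) = -65/28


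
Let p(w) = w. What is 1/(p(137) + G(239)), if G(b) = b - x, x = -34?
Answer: 1/410 ≈ 0.0024390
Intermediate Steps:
G(b) = 34 + b (G(b) = b - 1*(-34) = b + 34 = 34 + b)
1/(p(137) + G(239)) = 1/(137 + (34 + 239)) = 1/(137 + 273) = 1/410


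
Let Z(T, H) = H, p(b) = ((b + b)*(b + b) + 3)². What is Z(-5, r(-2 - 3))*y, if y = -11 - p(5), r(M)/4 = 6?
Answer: -254880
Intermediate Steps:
r(M) = 24 (r(M) = 4*6 = 24)
p(b) = (3 + 4*b²)² (p(b) = ((2*b)*(2*b) + 3)² = (4*b² + 3)² = (3 + 4*b²)²)
y = -10620 (y = -11 - (3 + 4*5²)² = -11 - (3 + 4*25)² = -11 - (3 + 100)² = -11 - 1*103² = -11 - 1*10609 = -11 - 10609 = -10620)
Z(-5, r(-2 - 3))*y = 24*(-10620) = -254880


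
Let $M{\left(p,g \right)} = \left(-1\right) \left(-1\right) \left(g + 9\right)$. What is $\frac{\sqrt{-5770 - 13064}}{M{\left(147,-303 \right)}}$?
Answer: $- \frac{i \sqrt{18834}}{294} \approx - 0.46679 i$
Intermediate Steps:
$M{\left(p,g \right)} = 9 + g$ ($M{\left(p,g \right)} = 1 \left(9 + g\right) = 9 + g$)
$\frac{\sqrt{-5770 - 13064}}{M{\left(147,-303 \right)}} = \frac{\sqrt{-5770 - 13064}}{9 - 303} = \frac{\sqrt{-18834}}{-294} = i \sqrt{18834} \left(- \frac{1}{294}\right) = - \frac{i \sqrt{18834}}{294}$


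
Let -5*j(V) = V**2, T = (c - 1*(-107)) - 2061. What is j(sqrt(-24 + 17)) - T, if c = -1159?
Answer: 15572/5 ≈ 3114.4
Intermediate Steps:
T = -3113 (T = (-1159 - 1*(-107)) - 2061 = (-1159 + 107) - 2061 = -1052 - 2061 = -3113)
j(V) = -V**2/5
j(sqrt(-24 + 17)) - T = -(sqrt(-24 + 17))**2/5 - 1*(-3113) = -(sqrt(-7))**2/5 + 3113 = -(I*sqrt(7))**2/5 + 3113 = -1/5*(-7) + 3113 = 7/5 + 3113 = 15572/5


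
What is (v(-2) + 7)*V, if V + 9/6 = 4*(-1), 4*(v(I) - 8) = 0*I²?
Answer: -165/2 ≈ -82.500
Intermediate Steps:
v(I) = 8 (v(I) = 8 + (0*I²)/4 = 8 + (¼)*0 = 8 + 0 = 8)
V = -11/2 (V = -3/2 + 4*(-1) = -3/2 - 4 = -11/2 ≈ -5.5000)
(v(-2) + 7)*V = (8 + 7)*(-11/2) = 15*(-11/2) = -165/2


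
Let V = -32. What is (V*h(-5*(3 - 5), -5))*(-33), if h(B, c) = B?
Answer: 10560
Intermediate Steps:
(V*h(-5*(3 - 5), -5))*(-33) = -(-160)*(3 - 5)*(-33) = -(-160)*(-2)*(-33) = -32*10*(-33) = -320*(-33) = 10560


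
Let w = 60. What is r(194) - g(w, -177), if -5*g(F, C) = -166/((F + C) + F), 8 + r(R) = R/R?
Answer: -1829/285 ≈ -6.4175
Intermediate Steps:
r(R) = -7 (r(R) = -8 + R/R = -8 + 1 = -7)
g(F, C) = 166/(5*(C + 2*F)) (g(F, C) = -(-166)/(5*((F + C) + F)) = -(-166)/(5*((C + F) + F)) = -(-166)/(5*(C + 2*F)) = 166/(5*(C + 2*F)))
r(194) - g(w, -177) = -7 - 166/(5*(-177 + 2*60)) = -7 - 166/(5*(-177 + 120)) = -7 - 166/(5*(-57)) = -7 - 166*(-1)/(5*57) = -7 - 1*(-166/285) = -7 + 166/285 = -1829/285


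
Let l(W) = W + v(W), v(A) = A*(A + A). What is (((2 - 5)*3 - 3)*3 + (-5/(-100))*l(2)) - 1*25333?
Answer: -50737/2 ≈ -25369.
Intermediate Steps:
v(A) = 2*A² (v(A) = A*(2*A) = 2*A²)
l(W) = W + 2*W²
(((2 - 5)*3 - 3)*3 + (-5/(-100))*l(2)) - 1*25333 = (((2 - 5)*3 - 3)*3 + (-5/(-100))*(2*(1 + 2*2))) - 1*25333 = ((-3*3 - 3)*3 + (-5*(-1/100))*(2*(1 + 4))) - 25333 = ((-9 - 3)*3 + (2*5)/20) - 25333 = (-12*3 + (1/20)*10) - 25333 = (-36 + ½) - 25333 = -71/2 - 25333 = -50737/2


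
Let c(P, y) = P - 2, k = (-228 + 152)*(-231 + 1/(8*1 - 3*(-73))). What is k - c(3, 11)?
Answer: 3984909/227 ≈ 17555.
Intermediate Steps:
k = 3985136/227 (k = -76*(-231 + 1/(8 + 219)) = -76*(-231 + 1/227) = -76*(-52436/227) = 3985136/227 ≈ 17556.)
c(P, y) = -2 + P
k - c(3, 11) = 3985136/227 - (-2 + 3) = 3985136/227 - 1*1 = 3985136/227 - 1 = 3984909/227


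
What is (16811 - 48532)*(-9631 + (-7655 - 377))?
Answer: 560288023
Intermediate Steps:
(16811 - 48532)*(-9631 + (-7655 - 377)) = -31721*(-9631 - 8032) = -31721*(-17663) = 560288023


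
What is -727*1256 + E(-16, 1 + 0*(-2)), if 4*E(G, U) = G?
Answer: -913116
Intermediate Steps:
E(G, U) = G/4
-727*1256 + E(-16, 1 + 0*(-2)) = -727*1256 + (¼)*(-16) = -913112 - 4 = -913116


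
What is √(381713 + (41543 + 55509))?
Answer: √478765 ≈ 691.93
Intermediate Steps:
√(381713 + (41543 + 55509)) = √(381713 + 97052) = √478765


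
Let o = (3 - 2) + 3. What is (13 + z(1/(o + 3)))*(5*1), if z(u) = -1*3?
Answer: 50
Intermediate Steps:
o = 4 (o = 1 + 3 = 4)
z(u) = -3
(13 + z(1/(o + 3)))*(5*1) = (13 - 3)*(5*1) = 10*5 = 50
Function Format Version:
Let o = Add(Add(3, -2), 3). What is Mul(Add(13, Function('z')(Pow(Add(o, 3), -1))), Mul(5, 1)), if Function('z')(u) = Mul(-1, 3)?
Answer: 50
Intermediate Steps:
o = 4 (o = Add(1, 3) = 4)
Function('z')(u) = -3
Mul(Add(13, Function('z')(Pow(Add(o, 3), -1))), Mul(5, 1)) = Mul(Add(13, -3), Mul(5, 1)) = Mul(10, 5) = 50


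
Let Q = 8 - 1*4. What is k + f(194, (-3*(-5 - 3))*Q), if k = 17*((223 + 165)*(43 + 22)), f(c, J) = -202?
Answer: 428538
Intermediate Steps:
Q = 4 (Q = 8 - 4 = 4)
k = 428740 (k = 17*(388*65) = 17*25220 = 428740)
k + f(194, (-3*(-5 - 3))*Q) = 428740 - 202 = 428538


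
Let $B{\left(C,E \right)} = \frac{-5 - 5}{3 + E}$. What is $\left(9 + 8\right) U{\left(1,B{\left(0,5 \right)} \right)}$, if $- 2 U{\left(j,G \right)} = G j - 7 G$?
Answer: $- \frac{255}{4} \approx -63.75$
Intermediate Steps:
$B{\left(C,E \right)} = - \frac{10}{3 + E}$
$U{\left(j,G \right)} = \frac{7 G}{2} - \frac{G j}{2}$ ($U{\left(j,G \right)} = - \frac{G j - 7 G}{2} = - \frac{- 7 G + G j}{2} = \frac{7 G}{2} - \frac{G j}{2}$)
$\left(9 + 8\right) U{\left(1,B{\left(0,5 \right)} \right)} = \left(9 + 8\right) \frac{- \frac{10}{3 + 5} \left(7 - 1\right)}{2} = 17 \frac{- \frac{10}{8} \left(7 - 1\right)}{2} = 17 \cdot \frac{1}{2} \left(\left(-10\right) \frac{1}{8}\right) 6 = 17 \cdot \frac{1}{2} \left(- \frac{5}{4}\right) 6 = 17 \left(- \frac{15}{4}\right) = - \frac{255}{4}$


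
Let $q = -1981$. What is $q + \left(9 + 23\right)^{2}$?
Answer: $-957$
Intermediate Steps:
$q + \left(9 + 23\right)^{2} = -1981 + \left(9 + 23\right)^{2} = -1981 + 32^{2} = -1981 + 1024 = -957$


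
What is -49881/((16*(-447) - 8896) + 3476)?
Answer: 49881/12572 ≈ 3.9676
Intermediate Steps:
-49881/((16*(-447) - 8896) + 3476) = -49881/((-7152 - 8896) + 3476) = -49881/(-16048 + 3476) = -49881/(-12572) = -49881*(-1/12572) = 49881/12572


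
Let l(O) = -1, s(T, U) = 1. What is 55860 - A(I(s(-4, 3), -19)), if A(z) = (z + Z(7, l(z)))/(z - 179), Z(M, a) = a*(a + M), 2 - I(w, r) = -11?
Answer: 9272767/166 ≈ 55860.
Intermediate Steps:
I(w, r) = 13 (I(w, r) = 2 - 1*(-11) = 2 + 11 = 13)
Z(M, a) = a*(M + a)
A(z) = (-6 + z)/(-179 + z) (A(z) = (z - (7 - 1))/(z - 179) = (z - 1*6)/(-179 + z) = (z - 6)/(-179 + z) = (-6 + z)/(-179 + z))
55860 - A(I(s(-4, 3), -19)) = 55860 - (-6 + 13)/(-179 + 13) = 55860 - 7/(-166) = 55860 - (-1)*7/166 = 55860 - 1*(-7/166) = 55860 + 7/166 = 9272767/166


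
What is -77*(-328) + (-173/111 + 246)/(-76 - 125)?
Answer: 563459483/22311 ≈ 25255.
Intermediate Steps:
-77*(-328) + (-173/111 + 246)/(-76 - 125) = 25256 + (-173*1/111 + 246)/(-201) = 25256 + (-173/111 + 246)*(-1/201) = 25256 + (27133/111)*(-1/201) = 25256 - 27133/22311 = 563459483/22311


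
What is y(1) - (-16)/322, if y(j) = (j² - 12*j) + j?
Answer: -1602/161 ≈ -9.9503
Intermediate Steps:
y(j) = j² - 11*j
y(1) - (-16)/322 = 1*(-11 + 1) - (-16)/322 = 1*(-10) - (-16)/322 = -10 - 1*(-8/161) = -10 + 8/161 = -1602/161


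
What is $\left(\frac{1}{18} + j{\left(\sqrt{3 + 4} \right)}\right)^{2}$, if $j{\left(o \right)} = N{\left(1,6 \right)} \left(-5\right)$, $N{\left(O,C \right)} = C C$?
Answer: $\frac{10491121}{324} \approx 32380.0$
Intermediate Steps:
$N{\left(O,C \right)} = C^{2}$
$j{\left(o \right)} = -180$ ($j{\left(o \right)} = 6^{2} \left(-5\right) = 36 \left(-5\right) = -180$)
$\left(\frac{1}{18} + j{\left(\sqrt{3 + 4} \right)}\right)^{2} = \left(\frac{1}{18} - 180\right)^{2} = \left(- \frac{3239}{18}\right)^{2} = \frac{10491121}{324}$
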